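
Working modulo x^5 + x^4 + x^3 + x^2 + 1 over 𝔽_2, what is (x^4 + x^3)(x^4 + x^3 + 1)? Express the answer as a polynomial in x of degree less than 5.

Multiply in 𝔽_2[x]: (x^4 + x^3)·(x^4 + x^3 + 1) = x^8 + x^6 + x^4 + x^3.
Reduce using x^5 ≡ x^4 + x^3 + x^2 + 1 (mod x^5 + x^4 + x^3 + x^2 + 1).
Reduced: x + 1.

x + 1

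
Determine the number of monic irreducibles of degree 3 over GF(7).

112

Gauss's count: N_{7}(3) = (1/3) Σ_{d|3} μ(3/d)·7^d.
Divisors of 3: 1, 3; μ(3/d) for each: -1, 1.
Σ = − 7^1 + 7^3 = 336.
N = 336/3 = 112.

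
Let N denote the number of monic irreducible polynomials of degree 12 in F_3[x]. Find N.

44220

The number of monic irreducibles of degree 12 over GF(3) is (1/12)·Σ_{d∣12} μ(12/d) 3^d.
Divisors of 12: 1, 2, 3, 4, 6, 12; μ(12/d) for each: 0, 1, 0, -1, -1, 1.
Σ = 3^2 − 3^4 − 3^6 + 3^12 = 530640.
N = 530640/12 = 44220.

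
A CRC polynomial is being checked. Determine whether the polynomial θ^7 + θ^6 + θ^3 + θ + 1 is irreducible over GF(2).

Write g(θ) = θ^7 + θ^6 + θ^3 + θ + 1.
Check for roots in GF(2): g(0) = 1; g(1) = 1.
No roots, so no linear factors.
Monic irreducibles of degree 2 over GF(2): θ^2 + θ + 1.
None of them divide g (all give nonzero remainder).
Monic irreducibles of degree 3 over GF(2): θ^3 + θ + 1, θ^3 + θ^2 + 1.
None of them divide g (all give nonzero remainder).
No irreducible factor of degree ≤ 3 exists, so g is irreducible over GF(2).

Yes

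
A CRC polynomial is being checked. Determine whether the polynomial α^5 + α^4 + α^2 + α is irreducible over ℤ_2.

No

Write P(α) = α^5 + α^4 + α^2 + α.
Check for roots in ℤ_2: P(0) = 0 → root; P(1) = 0 → root.
P(0) = 0, so (α) divides P(α); P is reducible.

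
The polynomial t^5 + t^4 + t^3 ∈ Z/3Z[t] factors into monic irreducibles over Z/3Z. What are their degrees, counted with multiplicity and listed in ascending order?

Write h(t) = t^5 + t^4 + t^3.
Roots in Z/3Z: h(0) = 0 → root; h(1) = 0 → root; h(2) = 2.
Linear factors from roots: (t), (t - 1).
Complete factorization: h(t) = (t - 1)^2·(t)^3.
Factor degrees with multiplicity: 1 + 1 + 1 + 1 + 1 = 5.

1, 1, 1, 1, 1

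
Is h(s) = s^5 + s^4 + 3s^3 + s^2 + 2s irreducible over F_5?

No

Check for roots in F_5: h(0) = 0 → root; h(1) = 3; h(2) = 0 → root; h(3) = 0 → root; h(4) = 1.
h(0) = 0, so (s) divides h(s); h is reducible.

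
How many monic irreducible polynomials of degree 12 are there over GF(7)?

x^(7^12) − x is the product of all monic irreducibles of degree dividing 12; Möbius inversion gives N = (1/12) Σ μ(12/d)·7^d.
Divisors of 12: 1, 2, 3, 4, 6, 12; μ(12/d) for each: 0, 1, 0, -1, -1, 1.
Σ = 7^2 − 7^4 − 7^6 + 7^12 = 13841167200.
N = 13841167200/12 = 1153430600.

1153430600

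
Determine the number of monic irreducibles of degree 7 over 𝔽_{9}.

x^(9^7) − x is the product of all monic irreducibles of degree dividing 7; Möbius inversion gives N = (1/7) Σ μ(7/d)·9^d.
Divisors of 7: 1, 7; μ(7/d) for each: -1, 1.
Σ = − 9^1 + 9^7 = 4782960.
N = 4782960/7 = 683280.

683280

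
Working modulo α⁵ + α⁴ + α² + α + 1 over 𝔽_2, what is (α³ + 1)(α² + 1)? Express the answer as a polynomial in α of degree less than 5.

α^4 + α^3 + α

Multiply in 𝔽_2[α]: (α³ + 1)·(α² + 1) = α⁵ + α³ + α² + 1.
Reduce using α⁵ ≡ α⁴ + α² + α + 1 (mod α⁵ + α⁴ + α² + α + 1).
Reduced: α⁴ + α³ + α.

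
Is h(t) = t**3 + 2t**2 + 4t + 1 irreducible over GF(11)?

Check each element of GF(11) for a root: h(0)=1, h(1)=8, h(2)=3, h(3)=3, h(4)=3, h(5)=9, h(6)=5, h(7)=8, h(8)=2, h(9)=4, h(10)=9.
No roots. A degree-3 polynomial over a field with no linear factor is irreducible.

Yes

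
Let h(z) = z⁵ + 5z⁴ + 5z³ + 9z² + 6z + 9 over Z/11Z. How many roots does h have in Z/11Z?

Evaluate at each of the 11 elements of Z/11Z:
h(0) = 9; h(1) = 2; h(2) = 0 → root; h(3) = 0 → root; h(4) = 7; h(5) = 0 → root; h(6) = 8; h(7) = 10; h(8) = 0 → root; h(9) = 8; h(10) = 0 → root.
Roots: {2, 3, 5, 8, 10}.

5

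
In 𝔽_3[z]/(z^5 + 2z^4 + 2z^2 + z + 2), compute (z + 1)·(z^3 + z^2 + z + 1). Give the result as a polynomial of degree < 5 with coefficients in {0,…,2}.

z^4 + 2z^3 + 2z^2 + 2z + 1

Multiply in 𝔽_3[z]: (z + 1)·(z^3 + z^2 + z + 1) = z^4 + 2z^3 + 2z^2 + 2z + 1.
Reduced: z^4 + 2z^3 + 2z^2 + 2z + 1.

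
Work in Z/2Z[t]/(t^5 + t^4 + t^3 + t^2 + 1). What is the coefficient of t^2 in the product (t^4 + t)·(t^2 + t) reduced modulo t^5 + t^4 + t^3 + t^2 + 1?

Multiply in Z/2Z[t]: (t^4 + t)·(t^2 + t) = t^6 + t^5 + t^3 + t^2.
Reduce using t^5 ≡ t^4 + t^3 + t^2 + 1 (mod t^5 + t^4 + t^3 + t^2 + 1).
Reduced: t^4 + t^2 + t.

1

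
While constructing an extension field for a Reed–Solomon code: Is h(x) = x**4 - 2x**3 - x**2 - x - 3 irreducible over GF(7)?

No

Check for roots in GF(7): h(0) = 4; h(1) = 1; h(2) = 5; h(3) = 5; h(4) = 0 → root; h(5) = 6; h(6) = 0 → root.
h(4) = 0, so (x − 4) divides h(x); h is reducible.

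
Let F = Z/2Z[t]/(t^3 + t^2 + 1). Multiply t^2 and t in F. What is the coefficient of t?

Multiply in Z/2Z[t]: (t^2)·(t) = t^3.
Reduce using t^3 ≡ t^2 + 1 (mod t^3 + t^2 + 1).
Reduced: t^2 + 1.

0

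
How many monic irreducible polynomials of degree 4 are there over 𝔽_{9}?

By the necklace-counting formula, N_9(4) = (1/4) Σ_{d|4} μ(4/d)·9^d.
Divisors of 4: 1, 2, 4; μ(4/d) for each: 0, -1, 1.
Σ = − 9^2 + 9^4 = 6480.
N = 6480/4 = 1620.

1620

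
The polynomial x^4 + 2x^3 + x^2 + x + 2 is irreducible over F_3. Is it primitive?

Write f(x) = x^4 + 2x^3 + x^2 + x + 2.
|GF(3^4)^×| = 3^4 − 1 = 80. Prime factorization: 80 = 2^4·5.
f is primitive ⇔ x has order 80 in GF(3)[x]/(f), i.e. x^(80/q) ≠ 1 for each prime q | 80.
x^(40) mod f = 2.
x^(16) mod f = x^3 + 1.
None equal 1, so x has full order 80; f is primitive.

Yes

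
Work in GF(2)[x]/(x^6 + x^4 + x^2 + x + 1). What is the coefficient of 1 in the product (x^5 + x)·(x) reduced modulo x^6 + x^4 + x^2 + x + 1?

Multiply in GF(2)[x]: (x^5 + x)·(x) = x^6 + x^2.
Reduce using x^6 ≡ x^4 + x^2 + x + 1 (mod x^6 + x^4 + x^2 + x + 1).
Reduced: x^4 + x + 1.

1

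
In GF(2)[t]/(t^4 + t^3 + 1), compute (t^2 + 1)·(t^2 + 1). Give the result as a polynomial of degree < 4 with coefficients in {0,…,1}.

t^3

Multiply in GF(2)[t]: (t^2 + 1)·(t^2 + 1) = t^4 + 1.
Reduce using t^4 ≡ t^3 + 1 (mod t^4 + t^3 + 1).
Reduced: t^3.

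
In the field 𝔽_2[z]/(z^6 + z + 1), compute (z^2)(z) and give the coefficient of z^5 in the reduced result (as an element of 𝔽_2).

0

Multiply in 𝔽_2[z]: (z^2)·(z) = z^3.
Reduced: z^3.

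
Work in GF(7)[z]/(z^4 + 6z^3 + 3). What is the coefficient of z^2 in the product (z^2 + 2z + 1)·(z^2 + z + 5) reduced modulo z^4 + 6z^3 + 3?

Multiply in GF(7)[z]: (z^2 + 2z + 1)·(z^2 + z + 5) = z^4 + 3z^3 + z^2 + 4z + 5.
Reduce using z^4 ≡ z^3 + 4 (mod z^4 + 6z^3 + 3).
Reduced: 4z^3 + z^2 + 4z + 2.

1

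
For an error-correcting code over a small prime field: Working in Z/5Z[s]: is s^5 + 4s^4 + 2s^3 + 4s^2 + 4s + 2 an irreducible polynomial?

Write P(s) = s^5 + 4s^4 + 2s^3 + 4s^2 + 4s + 2.
Check for roots in Z/5Z: P(0) = 2; P(1) = 2; P(2) = 3; P(3) = 1; P(4) = 3.
No roots, so no linear factors.
Degree-2 irreducible divisors: test the 10 monic irreducibles of degree 2 over GF(5).
None of them divide P (all give nonzero remainder).
No irreducible factor of degree ≤ 2 exists, so P is irreducible over GF(5).

Yes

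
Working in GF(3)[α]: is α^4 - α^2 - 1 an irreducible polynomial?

Yes

Write P(α) = α^4 - α^2 - 1.
Check for roots in GF(3): P(0) = 2; P(1) = 2; P(2) = 2.
No roots, so no linear factors.
Monic irreducibles of degree 2 over GF(3): α^2 + 1, α^2 + α - 1, α^2 - α - 1.
None of them divide P (all give nonzero remainder).
No irreducible factor of degree ≤ 2 exists, so P is irreducible over GF(3).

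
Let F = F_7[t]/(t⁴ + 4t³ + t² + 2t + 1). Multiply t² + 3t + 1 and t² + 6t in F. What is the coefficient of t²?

Multiply in F_7[t]: (t² + 3t + 1)·(t² + 6t) = t⁴ + 2t³ + 5t² + 6t.
Reduce using t⁴ ≡ 3t³ + 6t² + 5t + 6 (mod t⁴ + 4t³ + t² + 2t + 1).
Reduced: 5t³ + 4t² + 4t + 6.

4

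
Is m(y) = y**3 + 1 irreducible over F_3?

No

Check for roots in F_3: m(0) = 1; m(1) = 2; m(2) = 0 → root.
m(2) = 0, so (y − 2) divides m(y); m is reducible.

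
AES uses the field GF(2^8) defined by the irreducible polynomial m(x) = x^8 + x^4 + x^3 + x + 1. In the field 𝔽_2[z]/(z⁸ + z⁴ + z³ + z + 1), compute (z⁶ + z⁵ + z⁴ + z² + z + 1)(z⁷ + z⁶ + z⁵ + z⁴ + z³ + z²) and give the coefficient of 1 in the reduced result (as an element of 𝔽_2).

0

Multiply in 𝔽_2[z]: (z⁶ + z⁵ + z⁴ + z² + z + 1)·(z⁷ + z⁶ + z⁵ + z⁴ + z³ + z²) = z¹³ + z¹¹ + z¹⁰ + z⁸ + z⁷ + z⁵ + z⁴ + z².
Reduce using z⁸ ≡ z⁴ + z³ + z + 1 (mod z⁸ + z⁴ + z³ + z + 1).
Reduced: z⁶ + z⁴ + z² + z.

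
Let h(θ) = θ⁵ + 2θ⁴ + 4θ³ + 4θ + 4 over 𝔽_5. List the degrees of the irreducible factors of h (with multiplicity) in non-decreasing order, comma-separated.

Roots in 𝔽_5: h(0) = 4; h(1) = 0 → root; h(2) = 3; h(3) = 4; h(4) = 2.
Linear factors from roots: (θ + 4).
Complete factorization: h(θ) = (θ + 4)·(θ² + θ + 2)·(θ² + 2θ + 3).
Factor degrees with multiplicity: 1 + 2 + 2 = 5.

1, 2, 2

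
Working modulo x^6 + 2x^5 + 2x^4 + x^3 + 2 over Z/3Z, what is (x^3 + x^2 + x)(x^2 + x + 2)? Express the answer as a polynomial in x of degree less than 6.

x^5 + 2x^4 + x^3 + 2x

Multiply in Z/3Z[x]: (x^3 + x^2 + x)·(x^2 + x + 2) = x^5 + 2x^4 + x^3 + 2x.
Reduced: x^5 + 2x^4 + x^3 + 2x.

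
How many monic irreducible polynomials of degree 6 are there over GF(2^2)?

670

Gauss's count: N_{4}(6) = (1/6) Σ_{d|6} μ(6/d)·4^d.
Divisors of 6: 1, 2, 3, 6; μ(6/d) for each: 1, -1, -1, 1.
Σ = 4^1 − 4^2 − 4^3 + 4^6 = 4020.
N = 4020/6 = 670.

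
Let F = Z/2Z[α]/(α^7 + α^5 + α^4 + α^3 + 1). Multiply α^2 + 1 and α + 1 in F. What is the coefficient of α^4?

0

Multiply in Z/2Z[α]: (α^2 + 1)·(α + 1) = α^3 + α^2 + α + 1.
Reduced: α^3 + α^2 + α + 1.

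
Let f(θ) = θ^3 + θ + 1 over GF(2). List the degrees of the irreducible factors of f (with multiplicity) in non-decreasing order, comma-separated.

Roots in GF(2): f(0) = 1; f(1) = 1.
Complete factorization: f(θ) = (θ^3 + θ + 1).
Factor degrees with multiplicity: 3 = 3.

3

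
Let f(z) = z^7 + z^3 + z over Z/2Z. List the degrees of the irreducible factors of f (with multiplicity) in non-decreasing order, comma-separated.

Roots in Z/2Z: f(0) = 0 → root; f(1) = 1.
Linear factors from roots: (z).
Complete factorization: f(z) = (z)·(z^3 + z + 1)^2.
Factor degrees with multiplicity: 1 + 3 + 3 = 7.

1, 3, 3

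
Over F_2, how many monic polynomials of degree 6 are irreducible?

By the necklace-counting formula, N_2(6) = (1/6) Σ_{d|6} μ(6/d)·2^d.
Divisors of 6: 1, 2, 3, 6; μ(6/d) for each: 1, -1, -1, 1.
Σ = 2^1 − 2^2 − 2^3 + 2^6 = 54.
N = 54/6 = 9.

9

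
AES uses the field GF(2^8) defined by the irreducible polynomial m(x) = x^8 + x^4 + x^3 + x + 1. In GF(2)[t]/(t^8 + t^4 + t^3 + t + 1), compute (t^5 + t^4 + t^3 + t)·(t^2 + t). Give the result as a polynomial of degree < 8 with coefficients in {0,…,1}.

t^7 + t^4 + t^3 + t^2

Multiply in GF(2)[t]: (t^5 + t^4 + t^3 + t)·(t^2 + t) = t^7 + t^4 + t^3 + t^2.
Reduced: t^7 + t^4 + t^3 + t^2.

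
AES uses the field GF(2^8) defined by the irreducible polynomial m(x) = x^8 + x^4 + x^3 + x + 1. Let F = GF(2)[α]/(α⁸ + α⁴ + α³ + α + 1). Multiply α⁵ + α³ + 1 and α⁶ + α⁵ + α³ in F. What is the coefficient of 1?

0

Multiply in GF(2)[α]: (α⁵ + α³ + 1)·(α⁶ + α⁵ + α³) = α¹¹ + α¹⁰ + α⁹ + α⁵ + α³.
Reduce using α⁸ ≡ α⁴ + α³ + α + 1 (mod α⁸ + α⁴ + α³ + α + 1).
Reduced: α⁷ + α⁵ + α³ + α.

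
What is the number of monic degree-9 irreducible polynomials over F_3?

Gauss's count: N_{3}(9) = (1/9) Σ_{d|9} μ(9/d)·3^d.
Divisors of 9: 1, 3, 9; μ(9/d) for each: 0, -1, 1.
Σ = − 3^3 + 3^9 = 19656.
N = 19656/9 = 2184.

2184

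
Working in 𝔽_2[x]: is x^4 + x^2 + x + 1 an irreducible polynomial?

No

Write g(x) = x^4 + x^2 + x + 1.
Check for roots in 𝔽_2: g(0) = 1; g(1) = 0 → root.
g(1) = 0, so (x − 1) divides g(x); g is reducible.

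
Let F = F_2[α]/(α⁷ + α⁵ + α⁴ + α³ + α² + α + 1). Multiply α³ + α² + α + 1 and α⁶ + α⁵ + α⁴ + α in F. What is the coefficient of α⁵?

Multiply in F_2[α]: (α³ + α² + α + 1)·(α⁶ + α⁵ + α⁴ + α) = α⁹ + α⁷ + α⁶ + α³ + α² + α.
Reduce using α⁷ ≡ α⁵ + α⁴ + α³ + α² + α + 1 (mod α⁷ + α⁵ + α⁴ + α³ + α² + α + 1).
Reduced: α⁵ + α⁴ + α.

1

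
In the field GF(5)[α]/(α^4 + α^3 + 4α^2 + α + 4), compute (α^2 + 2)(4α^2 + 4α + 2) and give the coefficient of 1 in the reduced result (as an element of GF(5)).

Multiply in GF(5)[α]: (α^2 + 2)·(4α^2 + 4α + 2) = 4α^4 + 4α^3 + 3α + 4.
Reduce using α^4 ≡ 4α^3 + α^2 + 4α + 1 (mod α^4 + α^3 + 4α^2 + α + 4).
Reduced: 4α^2 + 4α + 3.

3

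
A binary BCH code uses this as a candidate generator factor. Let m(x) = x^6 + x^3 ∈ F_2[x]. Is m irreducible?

No

Check for roots in F_2: m(0) = 0 → root; m(1) = 0 → root.
m(0) = 0, so (x) divides m(x); m is reducible.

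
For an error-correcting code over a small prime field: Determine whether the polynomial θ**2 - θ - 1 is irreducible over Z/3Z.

Yes

Write h(θ) = θ**2 - θ - 1.
Check for roots in Z/3Z: h(0) = 2; h(1) = 2; h(2) = 1.
No roots. A degree-2 polynomial over a field with no linear factor is irreducible.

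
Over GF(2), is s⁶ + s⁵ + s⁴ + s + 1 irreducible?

Write P(s) = s⁶ + s⁵ + s⁴ + s + 1.
Check for roots in GF(2): P(0) = 1; P(1) = 1.
No roots, so no linear factors.
Monic irreducibles of degree 2 over GF(2): s² + s + 1.
None of them divide P (all give nonzero remainder).
Monic irreducibles of degree 3 over GF(2): s³ + s + 1, s³ + s² + 1.
None of them divide P (all give nonzero remainder).
No irreducible factor of degree ≤ 3 exists, so P is irreducible over GF(2).

Yes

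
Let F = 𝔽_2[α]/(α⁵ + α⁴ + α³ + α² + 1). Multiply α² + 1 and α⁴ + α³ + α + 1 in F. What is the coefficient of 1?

Multiply in 𝔽_2[α]: (α² + 1)·(α⁴ + α³ + α + 1) = α⁶ + α⁵ + α⁴ + α² + α + 1.
Reduce using α⁵ ≡ α⁴ + α³ + α² + 1 (mod α⁵ + α⁴ + α³ + α² + 1).
Reduced: α³ + α² + 1.

1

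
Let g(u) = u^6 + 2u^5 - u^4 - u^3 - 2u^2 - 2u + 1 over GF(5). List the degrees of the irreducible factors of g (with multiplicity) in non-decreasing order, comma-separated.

1, 2, 3

Roots in GF(5): g(0) = 1; g(1) = 3; g(2) = 3; g(3) = 4; g(4) = 0 → root.
Linear factors from roots: (u + 1).
Complete factorization: g(u) = (u + 1)·(u^2 - 2u - 1)·(u^3 - 2u^2 - 1).
Factor degrees with multiplicity: 1 + 2 + 3 = 6.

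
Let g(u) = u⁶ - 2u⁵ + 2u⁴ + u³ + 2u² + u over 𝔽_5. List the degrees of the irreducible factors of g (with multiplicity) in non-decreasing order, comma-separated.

1, 1, 1, 1, 2

Roots in 𝔽_5: g(0) = 0 → root; g(1) = 0 → root; g(2) = 0 → root; g(3) = 3; g(4) = 0 → root.
Linear factors from roots: (u), (u - 1), (u - 2), (u + 1).
Complete factorization: g(u) = (u)·(u + 1)·(u - 2)·(u - 1)·(u² - 2).
Factor degrees with multiplicity: 1 + 1 + 1 + 1 + 2 = 6.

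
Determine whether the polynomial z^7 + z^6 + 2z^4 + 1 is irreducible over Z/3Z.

No

Write m(z) = z^7 + z^6 + 2z^4 + 1.
Check for roots in Z/3Z: m(0) = 1; m(1) = 2; m(2) = 0 → root.
m(2) = 0, so (z − 2) divides m(z); m is reducible.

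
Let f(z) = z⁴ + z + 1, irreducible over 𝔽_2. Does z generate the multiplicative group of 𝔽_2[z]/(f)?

|GF(2^4)^×| = 2^4 − 1 = 15. Prime factorization: 15 = 3·5.
f is primitive ⇔ z has order 15 in GF(2)[z]/(f), i.e. z^(15/q) ≠ 1 for each prime q | 15.
z^(5) mod f = z² + z.
z^(3) mod f = z³.
None equal 1, so z has full order 15; f is primitive.

Yes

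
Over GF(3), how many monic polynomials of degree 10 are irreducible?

5880

The number of monic irreducibles of degree 10 over GF(3) is (1/10)·Σ_{d∣10} μ(10/d) 3^d.
Divisors of 10: 1, 2, 5, 10; μ(10/d) for each: 1, -1, -1, 1.
Σ = 3^1 − 3^2 − 3^5 + 3^10 = 58800.
N = 58800/10 = 5880.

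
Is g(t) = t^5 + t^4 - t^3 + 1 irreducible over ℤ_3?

Yes

Check for roots in ℤ_3: g(0) = 1; g(1) = 2; g(2) = 2.
No roots, so no linear factors.
Monic irreducibles of degree 2 over GF(3): t^2 + 1, t^2 + t - 1, t^2 - t - 1.
None of them divide g (all give nonzero remainder).
No irreducible factor of degree ≤ 2 exists, so g is irreducible over GF(3).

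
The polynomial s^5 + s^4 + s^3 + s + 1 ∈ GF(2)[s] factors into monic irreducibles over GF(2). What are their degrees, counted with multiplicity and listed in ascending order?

5

Write h(s) = s^5 + s^4 + s^3 + s + 1.
Roots in GF(2): h(0) = 1; h(1) = 1.
Complete factorization: h(s) = (s^5 + s^4 + s^3 + s + 1).
Factor degrees with multiplicity: 5 = 5.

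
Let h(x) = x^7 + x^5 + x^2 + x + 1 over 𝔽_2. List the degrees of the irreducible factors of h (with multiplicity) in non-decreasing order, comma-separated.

7

Roots in 𝔽_2: h(0) = 1; h(1) = 1.
Complete factorization: h(x) = (x^7 + x^5 + x^2 + x + 1).
Factor degrees with multiplicity: 7 = 7.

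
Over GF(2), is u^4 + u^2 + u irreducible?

Write f(u) = u^4 + u^2 + u.
Check for roots in GF(2): f(0) = 0 → root; f(1) = 1.
f(0) = 0, so (u) divides f(u); f is reducible.

No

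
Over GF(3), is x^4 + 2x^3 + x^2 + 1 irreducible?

Write f(x) = x^4 + 2x^3 + x^2 + 1.
Check for roots in GF(3): f(0) = 1; f(1) = 2; f(2) = 1.
No roots, so no linear factors.
Monic irreducibles of degree 2 over GF(3): x^2 + 1, x^2 + x + 2, x^2 + 2x + 2.
None of them divide f (all give nonzero remainder).
No irreducible factor of degree ≤ 2 exists, so f is irreducible over GF(3).

Yes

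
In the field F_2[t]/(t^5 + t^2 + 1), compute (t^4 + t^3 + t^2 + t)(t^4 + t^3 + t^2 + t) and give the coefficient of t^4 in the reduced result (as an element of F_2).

1

Multiply in F_2[t]: (t^4 + t^3 + t^2 + t)·(t^4 + t^3 + t^2 + t) = t^8 + t^6 + t^4 + t^2.
Reduce using t^5 ≡ t^2 + 1 (mod t^5 + t^2 + 1).
Reduced: t^4 + t + 1.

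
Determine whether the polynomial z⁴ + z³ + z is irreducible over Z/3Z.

No

Write g(z) = z⁴ + z³ + z.
Check for roots in Z/3Z: g(0) = 0 → root; g(1) = 0 → root; g(2) = 2.
g(0) = 0, so (z) divides g(z); g is reducible.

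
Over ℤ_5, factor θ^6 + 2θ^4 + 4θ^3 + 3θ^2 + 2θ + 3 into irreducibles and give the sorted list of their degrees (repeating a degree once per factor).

1, 1, 2, 2

Write h(θ) = θ^6 + 2θ^4 + 4θ^3 + 3θ^2 + 2θ + 3.
Roots in ℤ_5: h(0) = 3; h(1) = 0 → root; h(2) = 2; h(3) = 0 → root; h(4) = 3.
Linear factors from roots: (θ + 4), (θ + 2).
Complete factorization: h(θ) = (θ + 2)·(θ + 4)·(θ^2 + 3)·(θ^2 + 4θ + 2).
Factor degrees with multiplicity: 1 + 1 + 2 + 2 = 6.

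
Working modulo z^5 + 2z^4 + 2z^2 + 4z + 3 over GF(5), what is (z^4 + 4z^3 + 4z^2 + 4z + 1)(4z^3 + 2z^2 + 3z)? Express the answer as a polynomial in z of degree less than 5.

Multiply in GF(5)[z]: (z^4 + 4z^3 + 4z^2 + 4z + 1)·(4z^3 + 2z^2 + 3z) = 4z^7 + 3z^6 + 2z^5 + z^4 + 4z^3 + 4z^2 + 3z.
Reduce using z^5 ≡ 3z^4 + 3z^2 + z + 2 (mod z^5 + 2z^4 + 2z^2 + 4z + 3).
Reduced: 4z^4 + 3z^3 + 3z^2 + 4.

4z^4 + 3z^3 + 3z^2 + 4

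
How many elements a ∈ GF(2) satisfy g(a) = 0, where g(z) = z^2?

Evaluate at each of the 2 elements of GF(2):
g(0) = 0 → root; g(1) = 1.
Roots: {0}.

1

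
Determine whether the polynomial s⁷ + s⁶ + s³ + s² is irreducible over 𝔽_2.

Write f(s) = s⁷ + s⁶ + s³ + s².
Check for roots in 𝔽_2: f(0) = 0 → root; f(1) = 0 → root.
f(0) = 0, so (s) divides f(s); f is reducible.

No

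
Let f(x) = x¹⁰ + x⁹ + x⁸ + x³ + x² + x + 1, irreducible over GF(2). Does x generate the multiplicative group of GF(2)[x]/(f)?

No

|GF(2^10)^×| = 2^10 − 1 = 1023. Prime factorization: 1023 = 3·11·31.
f is primitive ⇔ x has order 1023 in GF(2)[x]/(f), i.e. x^(1023/q) ≠ 1 for each prime q | 1023.
x^(341) mod f = 1
x^(93) mod f = x⁷ + x⁶ + x⁵.
x^(33) mod f = x² + x.
Since x^(341) = 1, the order of x divides 341 < 1023; not primitive.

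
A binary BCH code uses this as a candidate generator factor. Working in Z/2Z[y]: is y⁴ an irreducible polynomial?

No

Write P(y) = y⁴.
Check for roots in Z/2Z: P(0) = 0 → root; P(1) = 1.
P(0) = 0, so (y) divides P(y); P is reducible.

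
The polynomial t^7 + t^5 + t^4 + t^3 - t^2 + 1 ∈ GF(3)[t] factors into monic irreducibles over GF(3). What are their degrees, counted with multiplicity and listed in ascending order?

Write g(t) = t^7 + t^5 + t^4 + t^3 - t^2 + 1.
Roots in GF(3): g(0) = 1; g(1) = 1; g(2) = 1.
Complete factorization: g(t) = (t^7 + t^5 + t^4 + t^3 - t^2 + 1).
Factor degrees with multiplicity: 7 = 7.

7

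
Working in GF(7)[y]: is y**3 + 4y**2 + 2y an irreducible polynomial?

No

Write P(y) = y**3 + 4y**2 + 2y.
Check for roots in GF(7): P(0) = 0 → root; P(1) = 0 → root; P(2) = 0 → root; P(3) = 6; P(4) = 3; P(5) = 4; P(6) = 1.
P(0) = 0, so (y) divides P(y); P is reducible.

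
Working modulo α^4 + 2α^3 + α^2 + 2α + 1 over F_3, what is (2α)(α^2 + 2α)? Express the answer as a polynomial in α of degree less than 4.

2α^3 + α^2

Multiply in F_3[α]: (2α)·(α^2 + 2α) = 2α^3 + α^2.
Reduced: 2α^3 + α^2.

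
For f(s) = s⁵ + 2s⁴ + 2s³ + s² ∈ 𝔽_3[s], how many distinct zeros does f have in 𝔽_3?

Evaluate at each of the 3 elements of 𝔽_3:
f(0) = 0 → root; f(1) = 0 → root; f(2) = 0 → root.
Roots: {0, 1, 2}.

3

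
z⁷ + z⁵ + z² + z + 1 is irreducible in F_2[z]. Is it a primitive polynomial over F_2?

Write f(z) = z⁷ + z⁵ + z² + z + 1.
|GF(2^7)^×| = 2^7 − 1 = 127. Prime factorization: 127 = 127.
f is primitive ⇔ z has order 127 in GF(2)[z]/(f), i.e. z^(127/q) ≠ 1 for each prime q | 127.
z^(1) mod f = z.
None equal 1, so z has full order 127; f is primitive.

Yes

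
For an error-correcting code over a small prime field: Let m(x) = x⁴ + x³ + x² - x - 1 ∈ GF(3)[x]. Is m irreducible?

Check for roots in GF(3): m(0) = 2; m(1) = 1; m(2) = 1.
No roots, so no linear factors.
Monic irreducibles of degree 2 over GF(3): x² + 1, x² + x - 1, x² - x - 1.
None of them divide m (all give nonzero remainder).
No irreducible factor of degree ≤ 2 exists, so m is irreducible over GF(3).

Yes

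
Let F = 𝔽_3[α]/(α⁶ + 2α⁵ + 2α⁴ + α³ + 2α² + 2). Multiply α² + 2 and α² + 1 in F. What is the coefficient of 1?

Multiply in 𝔽_3[α]: (α² + 2)·(α² + 1) = α⁴ + 2.
Reduced: α⁴ + 2.

2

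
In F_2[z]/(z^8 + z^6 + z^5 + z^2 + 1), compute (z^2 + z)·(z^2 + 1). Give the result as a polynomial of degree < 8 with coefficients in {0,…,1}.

z^4 + z^3 + z^2 + z

Multiply in F_2[z]: (z^2 + z)·(z^2 + 1) = z^4 + z^3 + z^2 + z.
Reduced: z^4 + z^3 + z^2 + z.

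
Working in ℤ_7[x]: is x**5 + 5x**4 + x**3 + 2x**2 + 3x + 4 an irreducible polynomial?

Write h(x) = x**5 + 5x**4 + x**3 + 2x**2 + 3x + 4.
Check for roots in ℤ_7: h(0) = 4; h(1) = 2; h(2) = 5; h(3) = 6; h(4) = 1; h(5) = 4; h(6) = 6.
No roots, so no linear factors.
Degree-2 irreducible divisors: test the 21 monic irreducibles of degree 2 over GF(7).
None of them divide h (all give nonzero remainder).
No irreducible factor of degree ≤ 2 exists, so h is irreducible over GF(7).

Yes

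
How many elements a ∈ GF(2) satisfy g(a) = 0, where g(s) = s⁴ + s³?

Evaluate at each of the 2 elements of GF(2):
g(0) = 0 → root; g(1) = 0 → root.
Roots: {0, 1}.

2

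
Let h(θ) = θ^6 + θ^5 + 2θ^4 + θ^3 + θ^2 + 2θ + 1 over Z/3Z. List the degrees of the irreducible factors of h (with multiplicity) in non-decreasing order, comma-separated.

Roots in Z/3Z: h(0) = 1; h(1) = 0 → root; h(2) = 1.
Linear factors from roots: (θ + 2).
Complete factorization: h(θ) = (θ + 2)·(θ^2 + 2θ + 2)·(θ^3 + 2θ + 1).
Factor degrees with multiplicity: 1 + 2 + 3 = 6.

1, 2, 3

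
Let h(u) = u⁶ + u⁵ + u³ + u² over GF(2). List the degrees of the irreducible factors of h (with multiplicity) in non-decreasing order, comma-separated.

1, 1, 1, 1, 2

Roots in GF(2): h(0) = 0 → root; h(1) = 0 → root.
Linear factors from roots: (u), (u + 1).
Complete factorization: h(u) = (u)^2·(u + 1)^2·(u² + u + 1).
Factor degrees with multiplicity: 1 + 1 + 1 + 1 + 2 = 6.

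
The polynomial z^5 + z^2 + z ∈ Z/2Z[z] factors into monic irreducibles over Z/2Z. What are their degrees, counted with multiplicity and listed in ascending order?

Write g(z) = z^5 + z^2 + z.
Roots in Z/2Z: g(0) = 0 → root; g(1) = 1.
Linear factors from roots: (z).
Complete factorization: g(z) = (z)·(z^4 + z + 1).
Factor degrees with multiplicity: 1 + 4 = 5.

1, 4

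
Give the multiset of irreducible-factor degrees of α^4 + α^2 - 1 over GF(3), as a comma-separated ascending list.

Write g(α) = α^4 + α^2 - 1.
Roots in GF(3): g(0) = 2; g(1) = 1; g(2) = 1.
Complete factorization: g(α) = (α^4 + α^2 - 1).
Factor degrees with multiplicity: 4 = 4.

4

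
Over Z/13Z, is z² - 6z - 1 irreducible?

Write g(z) = z² - 6z - 1.
Check each element of Z/13Z for a root: g(0)=12, g(1)=7, g(2)=4, g(3)=3, g(4)=4, g(5)=7, g(6)=12, g(7)=6, g(8)=2, g(9)=0, g(10)=0, g(11)=2, g(12)=6.
g(9) = 0, so (z − 9) divides g(z); g is reducible.

No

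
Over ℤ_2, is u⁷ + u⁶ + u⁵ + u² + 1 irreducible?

Write h(u) = u⁷ + u⁶ + u⁵ + u² + 1.
Check for roots in ℤ_2: h(0) = 1; h(1) = 1.
No roots, so no linear factors.
Monic irreducibles of degree 2 over GF(2): u² + u + 1.
None of them divide h (all give nonzero remainder).
Monic irreducibles of degree 3 over GF(2): u³ + u + 1, u³ + u² + 1.
None of them divide h (all give nonzero remainder).
No irreducible factor of degree ≤ 3 exists, so h is irreducible over GF(2).

Yes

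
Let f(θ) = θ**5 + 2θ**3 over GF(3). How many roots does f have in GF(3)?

3

Evaluate at each of the 3 elements of GF(3):
f(0) = 0 → root; f(1) = 0 → root; f(2) = 0 → root.
Roots: {0, 1, 2}.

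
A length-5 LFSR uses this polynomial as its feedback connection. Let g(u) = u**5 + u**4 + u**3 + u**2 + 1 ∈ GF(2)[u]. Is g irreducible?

Check for roots in GF(2): g(0) = 1; g(1) = 1.
No roots, so no linear factors.
Monic irreducibles of degree 2 over GF(2): u**2 + u + 1.
None of them divide g (all give nonzero remainder).
No irreducible factor of degree ≤ 2 exists, so g is irreducible over GF(2).

Yes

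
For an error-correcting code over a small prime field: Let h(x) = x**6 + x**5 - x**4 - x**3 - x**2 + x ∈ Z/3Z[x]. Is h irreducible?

Check for roots in Z/3Z: h(0) = 0 → root; h(1) = 0 → root; h(2) = 1.
h(0) = 0, so (x) divides h(x); h is reducible.

No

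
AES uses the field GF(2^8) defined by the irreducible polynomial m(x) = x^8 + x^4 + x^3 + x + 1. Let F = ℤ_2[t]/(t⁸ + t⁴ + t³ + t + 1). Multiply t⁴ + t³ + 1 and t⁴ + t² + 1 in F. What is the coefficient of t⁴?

Multiply in ℤ_2[t]: (t⁴ + t³ + 1)·(t⁴ + t² + 1) = t⁸ + t⁷ + t⁶ + t⁵ + t³ + t² + 1.
Reduce using t⁸ ≡ t⁴ + t³ + t + 1 (mod t⁸ + t⁴ + t³ + t + 1).
Reduced: t⁷ + t⁶ + t⁵ + t⁴ + t² + t.

1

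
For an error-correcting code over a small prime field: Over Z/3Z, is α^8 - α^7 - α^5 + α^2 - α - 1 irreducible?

Yes

Write f(α) = α^8 - α^7 - α^5 + α^2 - α - 1.
Check for roots in Z/3Z: f(0) = 2; f(1) = 1; f(2) = 1.
No roots, so no linear factors.
Monic irreducibles of degree 2 over GF(3): α^2 + 1, α^2 + α - 1, α^2 - α - 1.
None of them divide f (all give nonzero remainder).
Degree-3 irreducible divisors: test the 8 monic irreducibles of degree 3 over GF(3).
None of them divide f (all give nonzero remainder).
Degree-4 irreducible divisors: test the 18 monic irreducibles of degree 4 over GF(3).
None of them divide f (all give nonzero remainder).
No irreducible factor of degree ≤ 4 exists, so f is irreducible over GF(3).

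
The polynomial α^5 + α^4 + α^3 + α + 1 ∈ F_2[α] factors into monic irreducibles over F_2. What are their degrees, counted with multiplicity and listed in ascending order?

5

Write g(α) = α^5 + α^4 + α^3 + α + 1.
Roots in F_2: g(0) = 1; g(1) = 1.
Complete factorization: g(α) = (α^5 + α^4 + α^3 + α + 1).
Factor degrees with multiplicity: 5 = 5.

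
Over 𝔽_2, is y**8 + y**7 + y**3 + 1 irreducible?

Write P(y) = y**8 + y**7 + y**3 + 1.
Check for roots in 𝔽_2: P(0) = 1; P(1) = 0 → root.
P(1) = 0, so (y − 1) divides P(y); P is reducible.

No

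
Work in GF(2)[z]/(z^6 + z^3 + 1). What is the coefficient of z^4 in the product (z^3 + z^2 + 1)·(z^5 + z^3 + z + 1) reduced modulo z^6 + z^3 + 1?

0

Multiply in GF(2)[z]: (z^3 + z^2 + 1)·(z^5 + z^3 + z + 1) = z^8 + z^7 + z^6 + z^4 + z^3 + z^2 + z + 1.
Reduce using z^6 ≡ z^3 + 1 (mod z^6 + z^3 + 1).
Reduced: z^5.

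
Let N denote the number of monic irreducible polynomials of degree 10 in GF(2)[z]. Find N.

x^(2^10) − x is the product of all monic irreducibles of degree dividing 10; Möbius inversion gives N = (1/10) Σ μ(10/d)·2^d.
Divisors of 10: 1, 2, 5, 10; μ(10/d) for each: 1, -1, -1, 1.
Σ = 2^1 − 2^2 − 2^5 + 2^10 = 990.
N = 990/10 = 99.

99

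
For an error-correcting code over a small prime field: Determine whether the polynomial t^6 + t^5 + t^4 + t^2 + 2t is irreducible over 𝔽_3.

Write m(t) = t^6 + t^5 + t^4 + t^2 + 2t.
Check for roots in 𝔽_3: m(0) = 0 → root; m(1) = 0 → root; m(2) = 0 → root.
m(0) = 0, so (t) divides m(t); m is reducible.

No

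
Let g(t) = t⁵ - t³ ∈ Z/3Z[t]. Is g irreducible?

Check for roots in Z/3Z: g(0) = 0 → root; g(1) = 0 → root; g(2) = 0 → root.
g(0) = 0, so (t) divides g(t); g is reducible.

No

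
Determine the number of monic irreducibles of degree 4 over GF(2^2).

60

By the necklace-counting formula, N_4(4) = (1/4) Σ_{d|4} μ(4/d)·4^d.
Divisors of 4: 1, 2, 4; μ(4/d) for each: 0, -1, 1.
Σ = − 4^2 + 4^4 = 240.
N = 240/4 = 60.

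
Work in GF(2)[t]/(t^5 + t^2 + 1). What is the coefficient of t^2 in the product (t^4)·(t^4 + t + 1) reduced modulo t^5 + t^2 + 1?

Multiply in GF(2)[t]: (t^4)·(t^4 + t + 1) = t^8 + t^5 + t^4.
Reduce using t^5 ≡ t^2 + 1 (mod t^5 + t^2 + 1).
Reduced: t^4 + t^3.

0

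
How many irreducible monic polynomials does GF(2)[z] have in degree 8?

30

By the necklace-counting formula, N_2(8) = (1/8) Σ_{d|8} μ(8/d)·2^d.
Divisors of 8: 1, 2, 4, 8; μ(8/d) for each: 0, 0, -1, 1.
Σ = − 2^4 + 2^8 = 240.
N = 240/8 = 30.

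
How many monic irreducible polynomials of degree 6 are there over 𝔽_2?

9

Gauss's count: N_{2}(6) = (1/6) Σ_{d|6} μ(6/d)·2^d.
Divisors of 6: 1, 2, 3, 6; μ(6/d) for each: 1, -1, -1, 1.
Σ = 2^1 − 2^2 − 2^3 + 2^6 = 54.
N = 54/6 = 9.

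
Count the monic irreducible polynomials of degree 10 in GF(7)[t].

By the necklace-counting formula, N_7(10) = (1/10) Σ_{d|10} μ(10/d)·7^d.
Divisors of 10: 1, 2, 5, 10; μ(10/d) for each: 1, -1, -1, 1.
Σ = 7^1 − 7^2 − 7^5 + 7^10 = 282458400.
N = 282458400/10 = 28245840.

28245840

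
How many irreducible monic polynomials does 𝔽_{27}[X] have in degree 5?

The number of monic irreducibles of degree 5 over GF(27) is (1/5)·Σ_{d∣5} μ(5/d) 27^d.
Divisors of 5: 1, 5; μ(5/d) for each: -1, 1.
Σ = − 27^1 + 27^5 = 14348880.
N = 14348880/5 = 2869776.

2869776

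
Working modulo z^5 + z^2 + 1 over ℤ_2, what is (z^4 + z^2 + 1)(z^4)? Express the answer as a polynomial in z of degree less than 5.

Multiply in ℤ_2[z]: (z^4 + z^2 + 1)·(z^4) = z^8 + z^6 + z^4.
Reduce using z^5 ≡ z^2 + 1 (mod z^5 + z^2 + 1).
Reduced: z^4 + z^2 + z + 1.

z^4 + z^2 + z + 1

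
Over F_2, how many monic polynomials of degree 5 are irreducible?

x^(2^5) − x is the product of all monic irreducibles of degree dividing 5; Möbius inversion gives N = (1/5) Σ μ(5/d)·2^d.
Divisors of 5: 1, 5; μ(5/d) for each: -1, 1.
Σ = − 2^1 + 2^5 = 30.
N = 30/5 = 6.

6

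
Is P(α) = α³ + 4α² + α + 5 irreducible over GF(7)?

No

Check for roots in GF(7): P(0) = 5; P(1) = 4; P(2) = 3; P(3) = 1; P(4) = 4; P(5) = 4; P(6) = 0 → root.
P(6) = 0, so (α − 6) divides P(α); P is reducible.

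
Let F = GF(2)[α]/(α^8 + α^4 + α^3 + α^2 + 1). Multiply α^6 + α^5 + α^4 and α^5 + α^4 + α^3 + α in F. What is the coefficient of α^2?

0

Multiply in GF(2)[α]: (α^6 + α^5 + α^4)·(α^5 + α^4 + α^3 + α) = α^11 + α^9 + α^6 + α^5.
Reduce using α^8 ≡ α^4 + α^3 + α^2 + 1 (mod α^8 + α^4 + α^3 + α^2 + 1).
Reduced: α^7 + α^5 + α^4 + α.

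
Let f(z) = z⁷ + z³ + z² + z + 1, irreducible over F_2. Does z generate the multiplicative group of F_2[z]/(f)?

Yes

|GF(2^7)^×| = 2^7 − 1 = 127. Prime factorization: 127 = 127.
f is primitive ⇔ z has order 127 in GF(2)[z]/(f), i.e. z^(127/q) ≠ 1 for each prime q | 127.
z^(1) mod f = z.
None equal 1, so z has full order 127; f is primitive.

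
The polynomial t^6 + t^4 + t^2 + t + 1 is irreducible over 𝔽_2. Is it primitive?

Write f(t) = t^6 + t^4 + t^2 + t + 1.
|GF(2^6)^×| = 2^6 − 1 = 63. Prime factorization: 63 = 3^2·7.
f is primitive ⇔ t has order 63 in GF(2)[t]/(f), i.e. t^(63/q) ≠ 1 for each prime q | 63.
t^(21) mod f = 1
t^(9) mod f = t^4 + t^2 + t.
Since t^(21) = 1, the order of t divides 21 < 63; not primitive.

No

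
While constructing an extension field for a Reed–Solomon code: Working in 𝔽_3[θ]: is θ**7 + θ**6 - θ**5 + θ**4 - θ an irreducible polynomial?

Write f(θ) = θ**7 + θ**6 - θ**5 + θ**4 - θ.
Check for roots in 𝔽_3: f(0) = 0 → root; f(1) = 1; f(2) = 0 → root.
f(0) = 0, so (θ) divides f(θ); f is reducible.

No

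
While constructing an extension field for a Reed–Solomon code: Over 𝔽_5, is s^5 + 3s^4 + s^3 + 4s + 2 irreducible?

Yes

Write P(s) = s^5 + 3s^4 + s^3 + 4s + 2.
Check for roots in 𝔽_5: P(0) = 2; P(1) = 1; P(2) = 3; P(3) = 2; P(4) = 4.
No roots, so no linear factors.
Degree-2 irreducible divisors: test the 10 monic irreducibles of degree 2 over GF(5).
None of them divide P (all give nonzero remainder).
No irreducible factor of degree ≤ 2 exists, so P is irreducible over GF(5).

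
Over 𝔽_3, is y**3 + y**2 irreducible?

Write h(y) = y**3 + y**2.
Check for roots in 𝔽_3: h(0) = 0 → root; h(1) = 2; h(2) = 0 → root.
h(0) = 0, so (y) divides h(y); h is reducible.

No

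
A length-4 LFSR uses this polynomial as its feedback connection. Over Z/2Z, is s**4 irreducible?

No

Write P(s) = s**4.
Check for roots in Z/2Z: P(0) = 0 → root; P(1) = 1.
P(0) = 0, so (s) divides P(s); P is reducible.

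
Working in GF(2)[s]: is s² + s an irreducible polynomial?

No

Write P(s) = s² + s.
Check for roots in GF(2): P(0) = 0 → root; P(1) = 0 → root.
P(0) = 0, so (s) divides P(s); P is reducible.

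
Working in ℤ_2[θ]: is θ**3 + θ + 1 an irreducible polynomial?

Write h(θ) = θ**3 + θ + 1.
Check for roots in ℤ_2: h(0) = 1; h(1) = 1.
No roots. A degree-3 polynomial over a field with no linear factor is irreducible.

Yes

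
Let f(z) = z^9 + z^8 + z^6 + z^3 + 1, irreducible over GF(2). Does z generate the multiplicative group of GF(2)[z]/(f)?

No

|GF(2^9)^×| = 2^9 − 1 = 511. Prime factorization: 511 = 7·73.
f is primitive ⇔ z has order 511 in GF(2)[z]/(f), i.e. z^(511/q) ≠ 1 for each prime q | 511.
z^(73) mod f = 1
z^(7) mod f = z^7.
Since z^(73) = 1, the order of z divides 73 < 511; not primitive.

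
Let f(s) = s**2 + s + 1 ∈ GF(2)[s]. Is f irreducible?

Check for roots in GF(2): f(0) = 1; f(1) = 1.
No roots. A degree-2 polynomial over a field with no linear factor is irreducible.

Yes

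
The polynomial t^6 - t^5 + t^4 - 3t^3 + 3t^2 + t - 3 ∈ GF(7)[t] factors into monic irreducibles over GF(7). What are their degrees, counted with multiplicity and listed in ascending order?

1, 1, 2, 2

Write g(t) = t^6 - t^5 + t^4 - 3t^3 + 3t^2 + t - 3.
Linear factors from roots: (t - 2), (t + 3).
Complete factorization: g(t) = (t + 3)·(t - 2)·(t^2 + 2t - 2)·(t^2 + 3t - 2).
Factor degrees with multiplicity: 1 + 1 + 2 + 2 = 6.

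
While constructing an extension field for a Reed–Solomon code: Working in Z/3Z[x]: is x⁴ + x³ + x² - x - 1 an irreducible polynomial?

Yes

Write h(x) = x⁴ + x³ + x² - x - 1.
Check for roots in Z/3Z: h(0) = 2; h(1) = 1; h(2) = 1.
No roots, so no linear factors.
Monic irreducibles of degree 2 over GF(3): x² + 1, x² + x - 1, x² - x - 1.
None of them divide h (all give nonzero remainder).
No irreducible factor of degree ≤ 2 exists, so h is irreducible over GF(3).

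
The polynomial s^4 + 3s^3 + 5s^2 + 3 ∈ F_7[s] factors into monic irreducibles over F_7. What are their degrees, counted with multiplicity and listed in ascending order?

1, 1, 2

Write h(s) = s^4 + 3s^3 + 5s^2 + 3.
Linear factors from roots: (s + 5), (s + 4).
Complete factorization: h(s) = (s + 4)·(s + 5)·(s^2 + s + 4).
Factor degrees with multiplicity: 1 + 1 + 2 = 4.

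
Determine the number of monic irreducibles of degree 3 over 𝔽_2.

By the necklace-counting formula, N_2(3) = (1/3) Σ_{d|3} μ(3/d)·2^d.
Divisors of 3: 1, 3; μ(3/d) for each: -1, 1.
Σ = − 2^1 + 2^3 = 6.
N = 6/3 = 2.

2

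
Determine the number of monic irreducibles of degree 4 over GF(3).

18

The number of monic irreducibles of degree 4 over GF(3) is (1/4)·Σ_{d∣4} μ(4/d) 3^d.
Divisors of 4: 1, 2, 4; μ(4/d) for each: 0, -1, 1.
Σ = − 3^2 + 3^4 = 72.
N = 72/4 = 18.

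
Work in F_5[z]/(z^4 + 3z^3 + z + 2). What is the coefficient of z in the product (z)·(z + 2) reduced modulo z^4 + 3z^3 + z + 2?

2

Multiply in F_5[z]: (z)·(z + 2) = z^2 + 2z.
Reduced: z^2 + 2z.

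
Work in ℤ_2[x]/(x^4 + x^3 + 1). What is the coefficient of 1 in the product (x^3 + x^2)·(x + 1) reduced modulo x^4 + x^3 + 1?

Multiply in ℤ_2[x]: (x^3 + x^2)·(x + 1) = x^4 + x^2.
Reduce using x^4 ≡ x^3 + 1 (mod x^4 + x^3 + 1).
Reduced: x^3 + x^2 + 1.

1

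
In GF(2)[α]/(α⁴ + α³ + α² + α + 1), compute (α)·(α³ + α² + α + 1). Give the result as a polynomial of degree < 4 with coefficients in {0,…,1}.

1

Multiply in GF(2)[α]: (α)·(α³ + α² + α + 1) = α⁴ + α³ + α² + α.
Reduce using α⁴ ≡ α³ + α² + α + 1 (mod α⁴ + α³ + α² + α + 1).
Reduced: 1.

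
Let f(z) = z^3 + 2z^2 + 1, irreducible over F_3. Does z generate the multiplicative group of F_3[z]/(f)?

Yes

|GF(3^3)^×| = 3^3 − 1 = 26. Prime factorization: 26 = 2·13.
f is primitive ⇔ z has order 26 in GF(3)[z]/(f), i.e. z^(26/q) ≠ 1 for each prime q | 26.
z^(13) mod f = 2.
z^(2) mod f = z^2.
None equal 1, so z has full order 26; f is primitive.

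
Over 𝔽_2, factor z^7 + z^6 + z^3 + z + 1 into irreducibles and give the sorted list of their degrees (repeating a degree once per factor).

Write g(z) = z^7 + z^6 + z^3 + z + 1.
Roots in 𝔽_2: g(0) = 1; g(1) = 1.
Complete factorization: g(z) = (z^7 + z^6 + z^3 + z + 1).
Factor degrees with multiplicity: 7 = 7.

7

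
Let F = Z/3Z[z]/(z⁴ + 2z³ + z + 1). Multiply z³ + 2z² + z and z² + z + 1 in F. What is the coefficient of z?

Multiply in Z/3Z[z]: (z³ + 2z² + z)·(z² + z + 1) = z⁵ + z³ + z.
Reduce using z⁴ ≡ z³ + 2z + 2 (mod z⁴ + 2z³ + z + 1).
Reduced: 2z³ + 2z² + 2z + 2.

2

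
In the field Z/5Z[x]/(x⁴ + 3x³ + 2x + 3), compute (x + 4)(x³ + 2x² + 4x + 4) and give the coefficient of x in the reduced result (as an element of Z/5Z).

Multiply in Z/5Z[x]: (x + 4)·(x³ + 2x² + 4x + 4) = x⁴ + x³ + 2x² + 1.
Reduce using x⁴ ≡ 2x³ + 3x + 2 (mod x⁴ + 3x³ + 2x + 3).
Reduced: 3x³ + 2x² + 3x + 3.

3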